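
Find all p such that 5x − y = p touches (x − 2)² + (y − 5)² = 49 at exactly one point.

p = 5 ± 7√26

The line touches the circle iff its distance from (2, 5) is 7:
|5·2 − 1·5 − p| / √26 = 7
|p − (5)| = 7√26.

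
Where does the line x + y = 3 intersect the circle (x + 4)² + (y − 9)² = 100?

(−12, 15) and (2, 1)

From the line, y = −x + 3. Substituting:
2x² + 20x − 48 = 0  ⟹  x² + 10x − 24 = 0
x = 2 or x = −12, giving (2, 1) and (−12, 15).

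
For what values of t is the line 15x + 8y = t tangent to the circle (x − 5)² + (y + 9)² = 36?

For a tangent, require d(centre, line) = r = 6.
|15·5 + 8·(−9) − t| / √289 = 6
|t − (3)| = 6·17, so t = 105 or t = −99.

t = −99 or t = 105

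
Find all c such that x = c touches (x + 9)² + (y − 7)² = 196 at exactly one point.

For a tangent, require d(centre, line) = r = 14.
|1·(−9) + 0·7 − c| / √1 = 14
|c − (−9)| = 14, so c = 5 or c = −23.

c = −23 or c = 5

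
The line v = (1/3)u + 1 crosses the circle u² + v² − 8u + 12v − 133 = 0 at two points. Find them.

Express v = (3 + u)/3 and substitute into the circle:
10u² − 30u − 1080 = 0  ⟹  u² − 3u − 108 = 0
u = 12 or u = −9, giving (12, 5) and (−9, −2).

(−9, −2) and (12, 5)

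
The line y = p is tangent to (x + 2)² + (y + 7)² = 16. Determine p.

p = −11 or p = −3

For a tangent, require d(centre, line) = r = 4.
|0·(−2) + 1·(−7) − p| / √1 = 4
|p − (−7)| = 4, so p = −3 or p = −11.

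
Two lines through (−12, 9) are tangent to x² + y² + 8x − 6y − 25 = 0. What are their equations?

Let a tangent through (−12, 9) have slope m. Its distance from (−4, 3) must equal 5√2:
(8m − (−6))² = 50(m² + 1)
7m² + 48m − 7 = 0, so m = 1/7 or m = −7.
Through (−12, 9) these give x − 7y = −75 and 7x + y = −75.

x − 7y = −75 and 7x + y = −75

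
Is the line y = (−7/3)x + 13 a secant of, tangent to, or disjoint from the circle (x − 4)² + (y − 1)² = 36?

Substituting the line into the circle gives 58x² − 576x + 1116 = 0.
Δ = 331776 − 258912 = 72864.
Two real roots: the line is a secant.

secant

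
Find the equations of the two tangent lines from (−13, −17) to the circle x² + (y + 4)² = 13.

3x − 2y = −5 and 2x − 3y = 25

A line y − (−17) = m(x − (−13)) is tangent when its distance from (0, −4) is √13:
[m·(13) − (13)]² = 13(m² + 1)
6m² − 13m + 6 = 0, so m = 3/2 or m = 2/3.
With m = 3/2: 3x − 2y = −5. With m = 2/3: 2x − 3y = 25.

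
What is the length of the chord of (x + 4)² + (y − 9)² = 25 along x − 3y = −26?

3√10

The distance from (−4, 9) to the line is 5/√10, and r² = 25.
Chord = 2√(r² − d²) = 2·√(45/2) = 3√10.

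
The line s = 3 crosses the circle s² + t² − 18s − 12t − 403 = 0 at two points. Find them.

(3, −16) and (3, 28)

The line gives s = 3. Substituting into the circle:
t² − 12t − 448 = 0
t = 28 or t = −16, giving (3, 28) and (3, −16).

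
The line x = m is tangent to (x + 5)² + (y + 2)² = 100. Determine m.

m = −15 or m = 5

Tangency holds when the distance from the centre (−5, −2) to the line equals the radius 10:
|1·(−5) + 0·(−2) − m| / √1 = 10
|m − (−5)| = 10, so m = 5 or m = −15.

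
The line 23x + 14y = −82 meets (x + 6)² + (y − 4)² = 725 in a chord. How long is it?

10√29

Express y = (−82 − 23x)/14 and substitute into the circle:
725x² + 8700x − 116000 = 0  ⟹  x² + 12x − 160 = 0
x = 8 or x = −20, giving (8, −19) and (−20, 27).
|(8, −19) − (−20, 27)| = √((28)² + (−46)²) = 10√29.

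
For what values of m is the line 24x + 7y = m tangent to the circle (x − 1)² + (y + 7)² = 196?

m = −375 or m = 325

For a tangent, require d(centre, line) = r = 14.
|24·1 + 7·(−7) − m| / √625 = 14
|m − (−25)| = 14·25, so m = 325 or m = −375.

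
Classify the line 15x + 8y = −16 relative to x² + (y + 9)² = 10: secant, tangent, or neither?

d² = (15·0 + 8·(−9) − (−16))²/289 = 3136/289; r² = 10.
Since d² > r², the line lies outside the circle.

neither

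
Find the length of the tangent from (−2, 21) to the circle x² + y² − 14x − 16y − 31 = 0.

√106

The centre is (7, 8) and r = 12. The square of the distance from P to the centre is 81 + 169 = 250.
The tangent meets the radius at right angles, so tangent² = |PO|² − r² = 250 − 144 = 106.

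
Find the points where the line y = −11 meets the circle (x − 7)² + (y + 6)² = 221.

(−7, −11) and (21, −11)

Express y = −11 and substitute into the circle:
x² − 14x − 147 = 0
x = 21 or x = −7, giving (21, −11) and (−7, −11).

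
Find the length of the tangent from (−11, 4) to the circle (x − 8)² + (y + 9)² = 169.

19

With centre O = (8, −9), |OP|² = 530 and r² = 169.
The tangent meets the radius at right angles, so tangent² = |PO|² − r² = 530 − 169 = 361.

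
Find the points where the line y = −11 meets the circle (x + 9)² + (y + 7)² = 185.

(−22, −11) and (4, −11)

Express y = −11 and substitute into the circle:
x² + 18x − 88 = 0
x = 4 or x = −22, giving (4, −11) and (−22, −11).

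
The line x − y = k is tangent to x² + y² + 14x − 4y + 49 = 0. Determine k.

The line touches the circle iff its distance from (−7, 2) is 2:
|1·(−7) − 1·2 − k| / √2 = 2
|k − (−9)| = 2√2.

k = −9 ± 2√2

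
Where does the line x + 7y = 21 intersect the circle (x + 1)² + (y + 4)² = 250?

From the line, y = (21 − x)/7. Substituting:
50x² − 9800 = 0  ⟹  x² − 196 = 0
x = 14 or x = −14, giving (14, 1) and (−14, 5).

(−14, 5) and (14, 1)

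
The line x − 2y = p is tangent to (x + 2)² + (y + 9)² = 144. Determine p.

Tangency holds when the distance from the centre (−2, −9) to the line equals the radius 12:
|1·(−2) − 2·(−9) − p| / √5 = 12
|p − (16)| = 12√5.

p = 16 ± 12√5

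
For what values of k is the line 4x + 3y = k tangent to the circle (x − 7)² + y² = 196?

k = −42 or k = 98

Tangency holds when the distance from the centre (7, 0) to the line equals the radius 14:
|4·7 + 3·0 − k| / √25 = 14
|k − (28)| = 14·5, so k = 98 or k = −42.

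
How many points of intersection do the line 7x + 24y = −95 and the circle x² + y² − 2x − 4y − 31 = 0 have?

1

Substituting the line into the circle gives 625x² + 850x + 289 = 0.
Δ = 722500 − 722500 = 0.
A repeated root: the line is tangent.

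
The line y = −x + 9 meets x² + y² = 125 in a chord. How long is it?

The distance from (0, 0) to the line is 9/√2, and r² = 125.
Chord = 2√(r² − d²) = 2·√(169/2) = 13√2.

13√2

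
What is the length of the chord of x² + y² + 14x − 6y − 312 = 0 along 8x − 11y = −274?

2√185

The distance from (−7, 3) to the line is 185/√185, and r² = 370.
Chord = 2√(r² − d²) = 2·√(185) = 2√185.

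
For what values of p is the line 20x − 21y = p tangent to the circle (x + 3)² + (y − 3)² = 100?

p = −413 or p = 167

Tangency holds when the distance from the centre (−3, 3) to the line equals the radius 10:
|20·(−3) − 21·3 − p| / √841 = 10
|p − (−123)| = 10·29, so p = 167 or p = −413.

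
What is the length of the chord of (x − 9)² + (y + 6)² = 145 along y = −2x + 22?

Express y = −2x + 22 and substitute into the circle:
5x² − 130x + 720 = 0  ⟹  x² − 26x + 144 = 0
x = 18 or x = 8, giving (18, −14) and (8, 6).
|(18, −14) − (8, 6)| = √((10)² + (−20)²) = 10√5.

10√5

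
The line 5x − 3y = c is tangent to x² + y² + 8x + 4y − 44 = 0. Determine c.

Tangency holds when the distance from the centre (−4, −2) to the line equals the radius 8:
|5·(−4) − 3·(−2) − c| / √34 = 8
|c − (−14)| = 8√34.

c = −14 ± 8√34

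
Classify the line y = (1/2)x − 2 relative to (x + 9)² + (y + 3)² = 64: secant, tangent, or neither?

secant

Centre (−9, −3), r² = 64. Distance² from centre to line = (−7)²/5 = 49/5.
Since d² < r², the line cuts the circle twice.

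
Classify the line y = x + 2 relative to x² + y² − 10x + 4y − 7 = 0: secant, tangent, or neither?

neither

Centre (5, −2), r² = 36. Distance² from centre to line = (9)²/2 = 81/2.
Since d² > r², the line lies outside the circle.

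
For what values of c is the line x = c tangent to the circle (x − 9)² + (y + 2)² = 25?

c = 4 or c = 14

The line touches the circle iff its distance from (9, −2) is 5:
|1·9 + 0·(−2) − c| / √1 = 5
|c − (9)| = 5, so c = 14 or c = 4.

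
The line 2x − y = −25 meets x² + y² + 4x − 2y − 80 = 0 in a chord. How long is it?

2√5

From the line, y = 2x + 25. Substituting:
5x² + 100x + 495 = 0  ⟹  x² + 20x + 99 = 0
x = −9 or x = −11, giving (−9, 7) and (−11, 3).
|(−9, 7) − (−11, 3)| = √((2)² + (4)²) = 2√5.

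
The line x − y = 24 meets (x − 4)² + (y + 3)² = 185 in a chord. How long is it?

9√2

Substitute y = x − 24:
2x² − 50x + 272 = 0  ⟹  x² − 25x + 136 = 0
x = 17 or x = 8, giving (17, −7) and (8, −16).
|(17, −7) − (8, −16)| = √((9)² + (9)²) = 9√2.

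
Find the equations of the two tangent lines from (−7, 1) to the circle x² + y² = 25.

4x + 3y = −25 and 3x − 4y = −25

A line y − (1) = m(x − (−7)) is tangent when its distance from (0, 0) is 5:
[m·(7) − (−1)]² = 25(m² + 1)
12m² + 7m − 12 = 0, so m = −4/3 or m = 3/4.
With m = −4/3: 4x + 3y = −25. With m = 3/4: 3x − 4y = −25.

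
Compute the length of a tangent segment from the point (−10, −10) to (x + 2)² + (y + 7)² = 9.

8

Centre (−2, −7), r² = 9. |PO|² = (−8)² + (−3)² = 73.
Power of the point: PT² = |PO|² − r² = 64, so PT = 8.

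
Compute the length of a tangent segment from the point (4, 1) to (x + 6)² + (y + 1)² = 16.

2√22

The centre is (−6, −1) and r = 4. The square of the distance from P to the centre is 100 + 4 = 104.
Power of the point: PT² = |PO|² − r² = 88, so PT = 2√22.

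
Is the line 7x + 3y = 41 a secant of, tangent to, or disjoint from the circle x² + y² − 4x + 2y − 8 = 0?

disjoint

Substituting the line into the circle gives 58x² − 652x + 1855 = 0.
Discriminant = (−652)² − 4·58·(1855) = −5256 < 0.
No real roots: the line does not meet the circle.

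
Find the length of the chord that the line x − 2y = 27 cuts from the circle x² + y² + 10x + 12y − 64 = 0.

The distance from (−5, −6) to the line is 20/√5, and r² = 125.
Chord = 2√(r² − d²) = 2·√(45) = 6√5.

6√5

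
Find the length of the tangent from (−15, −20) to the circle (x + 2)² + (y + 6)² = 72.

√293

The centre is (−2, −6) and r = 6√2. The square of the distance from P to the centre is 169 + 196 = 365.
The tangent meets the radius at right angles, so tangent² = |PO|² − r² = 365 − 72 = 293.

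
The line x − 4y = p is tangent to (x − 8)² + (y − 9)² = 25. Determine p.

For a tangent, require d(centre, line) = r = 5.
|1·8 − 4·9 − p| / √17 = 5
|p − (−28)| = 5√17.

p = −28 ± 5√17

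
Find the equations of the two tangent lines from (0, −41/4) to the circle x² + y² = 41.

5x − 4y = 41 and 5x + 4y = −41

Write the tangent as mx − y + (−41/4 − m·(0)) = 0 and set its distance from the centre to √41:
[m·(0) − (41/4)]² = 41(m² + 1)
16m² − 25 = 0, so m = 5/4 or m = −5/4.
With m = 5/4: 5x − 4y = 41. With m = −5/4: 5x + 4y = −41.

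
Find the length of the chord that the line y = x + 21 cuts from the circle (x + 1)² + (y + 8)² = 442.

Express y = x + 21 and substitute into the circle:
2x² + 60x + 400 = 0  ⟹  x² + 30x + 200 = 0
x = −10 or x = −20, giving (−10, 11) and (−20, 1).
|(−10, 11) − (−20, 1)| = √((10)² + (10)²) = 10√2.

10√2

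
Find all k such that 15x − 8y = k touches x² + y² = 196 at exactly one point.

k = −238 or k = 238

For a tangent, require d(centre, line) = r = 14.
|15·0 − 8·0 − k| / √289 = 14
|k| = 14·17, so k = 238 or k = −238.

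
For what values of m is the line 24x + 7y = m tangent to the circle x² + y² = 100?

Tangency holds when the distance from the centre (0, 0) to the line equals the radius 10:
|24·0 + 7·0 − m| / √625 = 10
|m| = 10·25, so m = 250 or m = −250.

m = −250 or m = 250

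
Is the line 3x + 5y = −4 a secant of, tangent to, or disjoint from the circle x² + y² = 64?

secant

Substituting the line into the circle gives 34x² + 24x − 1584 = 0.
Discriminant = (24)² − 4·34·(−1584) = 216000 > 0.
Two real roots: the line is a secant.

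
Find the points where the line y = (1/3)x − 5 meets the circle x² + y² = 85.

(−6, −7) and (9, −2)

Substitute y = (−15 + x)/3:
10x² − 30x − 540 = 0  ⟹  x² − 3x − 54 = 0
x = 9 or x = −6, giving (9, −2) and (−6, −7).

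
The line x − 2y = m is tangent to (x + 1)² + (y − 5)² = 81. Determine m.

m = −11 ± 9√5

The line touches the circle iff its distance from (−1, 5) is 9:
|1·(−1) − 2·5 − m| / √5 = 9
|m − (−11)| = 9√5.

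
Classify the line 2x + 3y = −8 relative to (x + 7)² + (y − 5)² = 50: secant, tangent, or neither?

secant

Substituting the line into the circle gives 13x² + 218x + 520 = 0.
Discriminant = (218)² − 4·13·(520) = 20484 > 0.
Two real roots: the line is a secant.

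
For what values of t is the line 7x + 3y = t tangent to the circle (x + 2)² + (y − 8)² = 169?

t = 10 ± 13√58

Tangency holds when the distance from the centre (−2, 8) to the line equals the radius 13:
|7·(−2) + 3·8 − t| / √58 = 13
|t − (10)| = 13√58.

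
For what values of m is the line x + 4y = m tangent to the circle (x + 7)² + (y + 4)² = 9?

m = −23 ± 3√17

The line touches the circle iff its distance from (−7, −4) is 3:
|1·(−7) + 4·(−4) − m| / √17 = 3
|m − (−23)| = 3√17.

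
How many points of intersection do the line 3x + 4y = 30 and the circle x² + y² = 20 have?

0

d² = (3·0 + 4·0 − (30))²/25 = 36; r² = 20.
Since d² > r², the line lies outside the circle.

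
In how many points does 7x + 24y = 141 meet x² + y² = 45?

Substituting the line into the circle gives 625x² − 1974x − 6039 = 0.
Δ = 3896676 − (−15097500) = 18994176.
Two real roots: the line is a secant.

2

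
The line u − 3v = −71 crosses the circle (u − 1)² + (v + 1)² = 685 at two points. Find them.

(−17, 18) and (4, 25)

Substitute v = (71 + u)/3:
10u² + 130u − 680 = 0  ⟹  u² + 13u − 68 = 0
u = 4 or u = −17, giving (4, 25) and (−17, 18).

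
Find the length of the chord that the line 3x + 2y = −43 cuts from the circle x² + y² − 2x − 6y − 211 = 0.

Substitute y = (−43 − 3x)/2:
13x² + 286x + 1521 = 0  ⟹  x² + 22x + 117 = 0
x = −9 or x = −13, giving (−9, −8) and (−13, −2).
Chord length = distance between (−9, −8) and (−13, −2) = √52 = 2√13.

2√13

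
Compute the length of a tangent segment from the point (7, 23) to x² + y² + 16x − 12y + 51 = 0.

√465

The centre is (−8, 6) and r = 7. The square of the distance from P to the centre is 225 + 289 = 514.
The tangent meets the radius at right angles, so tangent² = |PO|² − r² = 514 − 49 = 465.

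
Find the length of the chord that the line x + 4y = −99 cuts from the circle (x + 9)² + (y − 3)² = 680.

Substitute y = (−99 − x)/4:
17x² + 510x + 2737 = 0  ⟹  x² + 30x + 161 = 0
x = −7 or x = −23, giving (−7, −23) and (−23, −19).
Chord length = distance between (−7, −23) and (−23, −19) = √272 = 4√17.

4√17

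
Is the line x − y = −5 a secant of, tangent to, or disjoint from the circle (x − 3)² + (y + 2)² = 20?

Substituting the line into the circle gives 2x² + 8x + 38 = 0.
Discriminant = (8)² − 4·2·(38) = −240 < 0.
No real roots: the line does not meet the circle.

disjoint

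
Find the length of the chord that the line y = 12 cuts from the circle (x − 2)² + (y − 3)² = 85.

The distance from (2, 3) to the line is 9, and r² = 85.
Half the chord is √(r² − d²) = √(4), so the full chord is 4.

4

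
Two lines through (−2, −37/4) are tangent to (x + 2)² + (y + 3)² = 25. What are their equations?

Write the tangent as mx − y + (−37/4 − m·(−2)) = 0 and set its distance from the centre to 5:
[m·(0) − (25/4)]² = 25(m² + 1)
16m² − 9 = 0, so m = 3/4 or m = −3/4.
With m = 3/4: 3x − 4y = 31. With m = −3/4: 3x + 4y = −43.

3x − 4y = 31 and 3x + 4y = −43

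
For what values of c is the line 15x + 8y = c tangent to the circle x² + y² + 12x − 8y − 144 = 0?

The line touches the circle iff its distance from (−6, 4) is 14:
|15·(−6) + 8·4 − c| / √289 = 14
|c − (−58)| = 14·17, so c = 180 or c = −296.

c = −296 or c = 180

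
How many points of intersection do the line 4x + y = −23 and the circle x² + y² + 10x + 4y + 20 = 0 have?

2

Substituting the line into the circle gives 17x² + 178x + 457 = 0.
Δ = 31684 − 31076 = 608.
Two real roots: the line is a secant.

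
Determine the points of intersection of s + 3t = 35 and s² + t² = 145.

(−1, 12) and (8, 9)

Express t = (35 − s)/3 and substitute into the circle:
10s² − 70s − 80 = 0  ⟹  s² − 7s − 8 = 0
s = 8 or s = −1, giving (8, 9) and (−1, 12).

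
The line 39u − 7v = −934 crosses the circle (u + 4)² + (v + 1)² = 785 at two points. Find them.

(−27, −17) and (−20, 22)

From the line, v = (934 + 39u)/7. Substituting:
1570u² + 73790u + 847800 = 0  ⟹  u² + 47u + 540 = 0
u = −20 or u = −27, giving (−20, 22) and (−27, −17).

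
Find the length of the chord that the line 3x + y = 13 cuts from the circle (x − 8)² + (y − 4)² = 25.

√10

The distance from (8, 4) to the line is 15/√10, and r² = 25.
Half the chord is √(r² − d²) = √(5/2), so the full chord is √10.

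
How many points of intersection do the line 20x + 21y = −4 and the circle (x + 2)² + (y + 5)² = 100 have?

2

Centre (−2, −5), r² = 100. Distance² from centre to line = (−141)²/841 = 19881/841.
Since d² < r², the line cuts the circle twice.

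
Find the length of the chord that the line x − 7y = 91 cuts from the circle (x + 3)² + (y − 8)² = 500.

Centre (−3, 8), r² = 500. Perpendicular distance d from centre to line = |−150| / √50 = 150/√50.
Half the chord is √(r² − d²) = √(50), so the full chord is 10√2.

10√2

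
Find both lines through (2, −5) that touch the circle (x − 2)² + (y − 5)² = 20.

2x + y = −1 and 2x − y = 9

Let a tangent through (2, −5) have slope m. Its distance from (2, 5) must equal 2√5:
[m·(0) − (10)]² = 20(m² + 1)
m² − 4 = 0, so m = −2 or m = 2.
Through (2, −5) these give 2x + y = −1 and 2x − y = 9.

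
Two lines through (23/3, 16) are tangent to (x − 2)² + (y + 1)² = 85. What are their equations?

9x + 2y = 101 and 6x − 7y = −66

A line y − (16) = m(x − (23/3)) is tangent when its distance from (2, −1) is √85:
(−17/3m − (−17))² = 85(m² + 1)
14m² + 51m − 54 = 0, so m = −9/2 or m = 6/7.
With m = −9/2: 9x + 2y = 101. With m = 6/7: 6x − 7y = −66.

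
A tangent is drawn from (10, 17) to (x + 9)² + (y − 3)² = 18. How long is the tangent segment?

7√11

Centre (−9, 3), r² = 18. |PO|² = (19)² + (14)² = 557.
By the tangent–radius right angle, tangent length = √(|PO|² − r²) = √539 = 7√11.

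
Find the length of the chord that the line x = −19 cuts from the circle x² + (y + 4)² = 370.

The line gives x = −19. Substituting into the circle:
y² + 8y + 7 = 0
y = −1 or y = −7, giving (−19, −1) and (−19, −7).
Chord length = distance between (−19, −1) and (−19, −7) = √36 = 6.

6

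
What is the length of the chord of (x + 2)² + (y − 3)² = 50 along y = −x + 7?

8√2

Express y = −x + 7 and substitute into the circle:
2x² − 4x − 30 = 0  ⟹  x² − 2x − 15 = 0
x = 5 or x = −3, giving (5, 2) and (−3, 10).
Chord length = distance between (5, 2) and (−3, 10) = √128 = 8√2.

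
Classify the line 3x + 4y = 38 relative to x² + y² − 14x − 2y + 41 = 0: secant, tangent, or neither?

d² = (3·7 + 4·1 − (38))²/25 = 169/25; r² = 9.
Since d² < r², the line cuts the circle twice.

secant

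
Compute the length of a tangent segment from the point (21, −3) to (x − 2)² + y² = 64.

With centre O = (2, 0), |OP|² = 370 and r² = 64.
Power of the point: PT² = |PO|² − r² = 306, so PT = 3√34.

3√34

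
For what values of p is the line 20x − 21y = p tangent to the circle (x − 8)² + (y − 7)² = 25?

The line touches the circle iff its distance from (8, 7) is 5:
|20·8 − 21·7 − p| / √841 = 5
|p − (13)| = 5·29, so p = 158 or p = −132.

p = −132 or p = 158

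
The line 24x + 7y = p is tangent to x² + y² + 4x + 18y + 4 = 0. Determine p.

p = −336 or p = 114

The line touches the circle iff its distance from (−2, −9) is 9:
|24·(−2) + 7·(−9) − p| / √625 = 9
|p − (−111)| = 9·25, so p = 114 or p = −336.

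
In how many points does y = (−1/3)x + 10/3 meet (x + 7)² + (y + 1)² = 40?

Substituting the line into the circle gives 10x² + 100x + 250 = 0.
Discriminant = (100)² − 4·10·(250) = 0.
A repeated root: the line is tangent.

1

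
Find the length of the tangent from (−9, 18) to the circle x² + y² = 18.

3√43

The centre is (0, 0) and r = 3√2. The square of the distance from P to the centre is 81 + 324 = 405.
Power of the point: PT² = |PO|² − r² = 387, so PT = 3√43.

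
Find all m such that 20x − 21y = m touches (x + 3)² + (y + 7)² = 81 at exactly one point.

m = −174 or m = 348

For a tangent, require d(centre, line) = r = 9.
|20·(−3) − 21·(−7) − m| / √841 = 9
|m − (87)| = 9·29, so m = 348 or m = −174.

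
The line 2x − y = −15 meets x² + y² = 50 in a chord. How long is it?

From the line, y = 2x + 15. Substituting:
5x² + 60x + 175 = 0  ⟹  x² + 12x + 35 = 0
x = −5 or x = −7, giving (−5, 5) and (−7, 1).
Chord length = distance between (−5, 5) and (−7, 1) = √20 = 2√5.

2√5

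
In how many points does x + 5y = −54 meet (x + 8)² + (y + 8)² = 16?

Centre (−8, −8), r² = 16. Distance² from centre to line = (6)²/26 = 18/13.
Since d² < r², the line cuts the circle twice.

2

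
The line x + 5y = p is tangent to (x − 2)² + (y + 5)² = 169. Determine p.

For a tangent, require d(centre, line) = r = 13.
|1·2 + 5·(−5) − p| / √26 = 13
|p − (−23)| = 13√26.

p = −23 ± 13√26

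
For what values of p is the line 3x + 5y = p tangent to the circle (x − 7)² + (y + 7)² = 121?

p = −14 ± 11√34

For a tangent, require d(centre, line) = r = 11.
|3·7 + 5·(−7) − p| / √34 = 11
|p − (−14)| = 11√34.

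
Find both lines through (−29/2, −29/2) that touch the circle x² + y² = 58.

Let a tangent through (−29/2, −29/2) have slope m. Its distance from (0, 0) must equal √58:
[m·(29/2) − (29/2)]² = 58(m² + 1)
21m² − 58m + 21 = 0, so m = 3/7 or m = 7/3.
Through (−29/2, −29/2) these give 3x − 7y = 58 and 7x − 3y = −58.

3x − 7y = 58 and 7x − 3y = −58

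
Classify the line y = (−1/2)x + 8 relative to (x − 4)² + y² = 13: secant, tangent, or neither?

Substituting the line into the circle gives 5x² − 64x + 268 = 0.
Δ = 4096 − 5360 = −1264.
No real roots: the line does not meet the circle.

neither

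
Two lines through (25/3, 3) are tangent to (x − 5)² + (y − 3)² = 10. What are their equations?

Let a tangent through (25/3, 3) have slope m. Its distance from (5, 3) must equal √10:
(−10/3m − (0))² = 10(m² + 1)
m² − 9 = 0, so m = −3 or m = 3.
Through (25/3, 3) these give 3x + y = 28 and 3x − y = 22.

3x + y = 28 and 3x − y = 22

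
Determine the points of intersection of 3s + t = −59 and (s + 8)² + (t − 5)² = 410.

(−25, 16) and (−15, −14)

Substitute t = −3s − 59:
10s² + 400s + 3750 = 0  ⟹  s² + 40s + 375 = 0
s = −15 or s = −25, giving (−15, −14) and (−25, 16).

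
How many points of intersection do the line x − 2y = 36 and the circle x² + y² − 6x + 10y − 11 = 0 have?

Substituting the line into the circle gives 5x² − 76x + 532 = 0.
Δ = 5776 − 10640 = −4864.
No real roots: the line does not meet the circle.

0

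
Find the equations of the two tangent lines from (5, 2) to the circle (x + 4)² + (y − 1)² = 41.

A line y − (2) = m(x − (5)) is tangent when its distance from (−4, 1) is √41:
(−9m − (−1))² = 41(m² + 1)
20m² − 9m − 20 = 0, so m = 5/4 or m = −4/5.
With m = 5/4: 5x − 4y = 17. With m = −4/5: 4x + 5y = 30.

5x − 4y = 17 and 4x + 5y = 30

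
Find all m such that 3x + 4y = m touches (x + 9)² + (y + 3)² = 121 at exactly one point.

Tangency holds when the distance from the centre (−9, −3) to the line equals the radius 11:
|3·(−9) + 4·(−3) − m| / √25 = 11
|m − (−39)| = 11·5, so m = 16 or m = −94.

m = −94 or m = 16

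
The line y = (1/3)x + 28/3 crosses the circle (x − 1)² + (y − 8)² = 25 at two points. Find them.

Substitute y = (28 + x)/3:
10x² − 10x − 200 = 0  ⟹  x² − x − 20 = 0
x = 5 or x = −4, giving (5, 11) and (−4, 8).

(−4, 8) and (5, 11)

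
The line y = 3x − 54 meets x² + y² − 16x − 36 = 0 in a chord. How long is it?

From the line, y = 3x − 54. Substituting:
10x² − 340x + 2880 = 0  ⟹  x² − 34x + 288 = 0
x = 18 or x = 16, giving (18, 0) and (16, −6).
|(18, 0) − (16, −6)| = √((2)² + (6)²) = 2√10.

2√10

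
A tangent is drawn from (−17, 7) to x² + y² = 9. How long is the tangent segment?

The centre is (0, 0) and r = 3. The square of the distance from P to the centre is 289 + 49 = 338.
By the tangent–radius right angle, tangent length = √(|PO|² − r²) = √329.

√329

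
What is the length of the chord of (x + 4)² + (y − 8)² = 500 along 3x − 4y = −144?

Express y = (144 + 3x)/4 and substitute into the circle:
25x² + 800x + 4800 = 0  ⟹  x² + 32x + 192 = 0
x = −8 or x = −24, giving (−8, 30) and (−24, 18).
Chord length = distance between (−8, 30) and (−24, 18) = √400 = 20.

20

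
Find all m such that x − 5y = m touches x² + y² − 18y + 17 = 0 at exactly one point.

m = −45 ± 8√26

The line touches the circle iff its distance from (0, 9) is 8:
|1·0 − 5·9 − m| / √26 = 8
|m − (−45)| = 8√26.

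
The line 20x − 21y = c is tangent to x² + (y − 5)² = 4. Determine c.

For a tangent, require d(centre, line) = r = 2.
|20·0 − 21·5 − c| / √841 = 2
|c − (−105)| = 2·29, so c = −47 or c = −163.

c = −163 or c = −47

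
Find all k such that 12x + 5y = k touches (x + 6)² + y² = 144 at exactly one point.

k = −228 or k = 84

For a tangent, require d(centre, line) = r = 12.
|12·(−6) + 5·0 − k| / √169 = 12
|k − (−72)| = 12·13, so k = 84 or k = −228.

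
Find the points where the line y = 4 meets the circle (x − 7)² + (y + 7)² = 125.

Substitute y = 4:
x² − 14x + 45 = 0
x = 9 or x = 5, giving (9, 4) and (5, 4).

(5, 4) and (9, 4)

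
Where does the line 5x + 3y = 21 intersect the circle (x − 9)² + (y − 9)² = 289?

Substitute y = (21 − 5x)/3:
34x² − 102x − 1836 = 0  ⟹  x² − 3x − 54 = 0
x = 9 or x = −6, giving (9, −8) and (−6, 17).

(−6, 17) and (9, −8)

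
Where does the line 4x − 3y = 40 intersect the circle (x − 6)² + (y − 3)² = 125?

(4, −8) and (16, 8)

Express y = (−40 + 4x)/3 and substitute into the circle:
25x² − 500x + 1600 = 0  ⟹  x² − 20x + 64 = 0
x = 16 or x = 4, giving (16, 8) and (4, −8).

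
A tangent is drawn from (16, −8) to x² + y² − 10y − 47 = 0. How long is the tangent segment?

With centre O = (0, 5), |OP|² = 425 and r² = 72.
The tangent meets the radius at right angles, so tangent² = |PO|² − r² = 425 − 72 = 353.

√353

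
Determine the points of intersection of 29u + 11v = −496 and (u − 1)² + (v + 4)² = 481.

(−19, 5) and (−8, −24)

Substitute v = (−496 − 29u)/11:
962u² + 25974u + 146224 = 0  ⟹  u² + 27u + 152 = 0
u = −8 or u = −19, giving (−8, −24) and (−19, 5).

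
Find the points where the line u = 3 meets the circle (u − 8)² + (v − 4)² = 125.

The line gives u = 3. Substituting into the circle:
v² − 8v − 84 = 0
v = 14 or v = −6, giving (3, 14) and (3, −6).

(3, −6) and (3, 14)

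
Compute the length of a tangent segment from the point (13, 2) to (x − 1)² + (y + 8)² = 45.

√199

The centre is (1, −8) and r = 3√5. The square of the distance from P to the centre is 144 + 100 = 244.
Power of the point: PT² = |PO|² − r² = 199, so PT = √199.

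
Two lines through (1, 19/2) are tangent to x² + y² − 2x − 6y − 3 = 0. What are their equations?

3x − 2y = −16 and 3x + 2y = 22

Write the tangent as mx − y + (19/2 − m·(1)) = 0 and set its distance from the centre to √13:
(0m − (−13/2))² = 13(m² + 1)
4m² − 9 = 0, so m = 3/2 or m = −3/2.
Through (1, 19/2) these give 3x − 2y = −16 and 3x + 2y = 22.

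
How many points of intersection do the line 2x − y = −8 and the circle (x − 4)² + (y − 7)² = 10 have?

0

Substituting the line into the circle gives 5x² − 4x + 7 = 0.
Δ = 16 − 140 = −124.
No real roots: the line does not meet the circle.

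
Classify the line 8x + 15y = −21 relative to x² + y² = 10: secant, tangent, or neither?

Substituting the line into the circle gives 289x² + 336x − 1809 = 0.
Δ = 112896 − (−2091204) = 2204100.
Two real roots: the line is a secant.

secant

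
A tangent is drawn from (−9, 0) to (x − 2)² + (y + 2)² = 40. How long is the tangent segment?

The centre is (2, −2) and r = 2√10. The square of the distance from P to the centre is 121 + 4 = 125.
The tangent meets the radius at right angles, so tangent² = |PO|² − r² = 125 − 40 = 85.

√85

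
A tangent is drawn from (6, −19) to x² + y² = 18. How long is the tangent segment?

√379

Centre (0, 0), r² = 18. |PO|² = (6)² + (−19)² = 397.
Power of the point: PT² = |PO|² − r² = 379, so PT = √379.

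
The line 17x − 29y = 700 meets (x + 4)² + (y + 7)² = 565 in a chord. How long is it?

Centre (−4, −7), r² = 565. Perpendicular distance d from centre to line = |−565| / √1130 = 565/√1130.
Half the chord is √(r² − d²) = √(565/2), so the full chord is √1130.

√1130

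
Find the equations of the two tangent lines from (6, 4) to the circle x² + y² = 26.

A line y − (4) = m(x − (6)) is tangent when its distance from (0, 0) is √26:
(−6m − (−4))² = 26(m² + 1)
5m² − 24m − 5 = 0, so m = 5 or m = −1/5.
Through (6, 4) these give 5x − y = 26 and x + 5y = 26.

5x − y = 26 and x + 5y = 26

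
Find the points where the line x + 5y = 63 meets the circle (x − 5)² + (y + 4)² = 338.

Substitute y = (63 − x)/5:
26x² − 416x − 936 = 0  ⟹  x² − 16x − 36 = 0
x = 18 or x = −2, giving (18, 9) and (−2, 13).

(−2, 13) and (18, 9)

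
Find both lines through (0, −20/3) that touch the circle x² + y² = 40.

Let a tangent through (0, −20/3) have slope m. Its distance from (0, 0) must equal 2√10:
(0m − (20/3))² = 40(m² + 1)
9m² − 1 = 0, so m = 1/3 or m = −1/3.
With m = 1/3: x − 3y = 20. With m = −1/3: x + 3y = −20.

x − 3y = 20 and x + 3y = −20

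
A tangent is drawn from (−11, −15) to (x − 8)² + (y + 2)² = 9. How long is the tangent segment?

The centre is (8, −2) and r = 3. The square of the distance from P to the centre is 361 + 169 = 530.
By the tangent–radius right angle, tangent length = √(|PO|² − r²) = √521.

√521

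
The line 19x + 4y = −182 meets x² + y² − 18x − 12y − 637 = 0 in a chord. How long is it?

Substitute y = (−182 − 19x)/4:
377x² + 7540x + 31668 = 0  ⟹  x² + 20x + 84 = 0
x = −6 or x = −14, giving (−6, −17) and (−14, 21).
Chord length = distance between (−6, −17) and (−14, 21) = √1508 = 2√377.

2√377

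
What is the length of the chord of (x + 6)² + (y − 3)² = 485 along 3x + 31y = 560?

Express y = (560 − 3x)/31 and substitute into the circle:
970x² + 8730x − 213400 = 0  ⟹  x² + 9x − 220 = 0
x = 11 or x = −20, giving (11, 17) and (−20, 20).
Chord length = distance between (11, 17) and (−20, 20) = √970 = √970.

√970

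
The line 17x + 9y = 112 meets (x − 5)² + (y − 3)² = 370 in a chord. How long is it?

2√370

Centre (5, 3), r² = 370. Perpendicular distance d from centre to line = |0| / √370 = 0/√370.
Half the chord is √(r² − d²) = √(370), so the full chord is 2√370.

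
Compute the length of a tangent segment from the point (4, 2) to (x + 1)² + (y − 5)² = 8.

With centre O = (−1, 5), |OP|² = 34 and r² = 8.
The tangent meets the radius at right angles, so tangent² = |PO|² − r² = 34 − 8 = 26.

√26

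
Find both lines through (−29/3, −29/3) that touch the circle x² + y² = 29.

5x − 2y = −29 and 2x − 5y = 29

A line y − (−29/3) = m(x − (−29/3)) is tangent when its distance from (0, 0) is √29:
[m·(29/3) − (29/3)]² = 29(m² + 1)
10m² − 29m + 10 = 0, so m = 5/2 or m = 2/5.
Through (−29/3, −29/3) these give 5x − 2y = −29 and 2x − 5y = 29.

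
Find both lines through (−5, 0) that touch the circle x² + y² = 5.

A line y − (0) = m(x − (−5)) is tangent when its distance from (0, 0) is √5:
(5m − (0))² = 5(m² + 1)
4m² − 1 = 0, so m = −1/2 or m = 1/2.
Through (−5, 0) these give x + 2y = −5 and x − 2y = −5.

x + 2y = −5 and x − 2y = −5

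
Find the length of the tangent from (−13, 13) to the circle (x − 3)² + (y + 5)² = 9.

√571

Centre (3, −5), r² = 9. |PO|² = (−16)² + (18)² = 580.
The tangent meets the radius at right angles, so tangent² = |PO|² − r² = 580 − 9 = 571.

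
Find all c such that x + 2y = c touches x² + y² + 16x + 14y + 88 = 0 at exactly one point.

c = −22 ± 5√5

For a tangent, require d(centre, line) = r = 5.
|1·(−8) + 2·(−7) − c| / √5 = 5
|c − (−22)| = 5√5.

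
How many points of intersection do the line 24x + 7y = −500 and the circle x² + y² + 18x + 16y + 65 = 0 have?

d² = (24·(−9) + 7·(−8) − (−500))²/625 = 51984/625; r² = 80.
Since d² > r², the line lies outside the circle.

0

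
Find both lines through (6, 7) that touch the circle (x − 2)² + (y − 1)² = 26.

Write the tangent as mx − y + (7 − m·(6)) = 0 and set its distance from the centre to √26:
(−4m − (−6))² = 26(m² + 1)
5m² + 24m − 5 = 0, so m = 1/5 or m = −5.
With m = 1/5: x − 5y = −29. With m = −5: 5x + y = 37.

x − 5y = −29 and 5x + y = 37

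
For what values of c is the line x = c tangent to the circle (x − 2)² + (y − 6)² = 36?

The line touches the circle iff its distance from (2, 6) is 6:
|1·2 + 0·6 − c| / √1 = 6
|c − (2)| = 6, so c = 8 or c = −4.

c = −4 or c = 8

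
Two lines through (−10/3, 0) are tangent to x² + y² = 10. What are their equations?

3x − y = −10 and 3x + y = −10

Let a tangent through (−10/3, 0) have slope m. Its distance from (0, 0) must equal √10:
(10/3m − (0))² = 10(m² + 1)
m² − 9 = 0, so m = 3 or m = −3.
Through (−10/3, 0) these give 3x − y = −10 and 3x + y = −10.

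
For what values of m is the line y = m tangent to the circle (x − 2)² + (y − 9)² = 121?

m = −2 or m = 20

Tangency holds when the distance from the centre (2, 9) to the line equals the radius 11:
|0·2 + 1·9 − m| / √1 = 11
|m − (9)| = 11, so m = 20 or m = −2.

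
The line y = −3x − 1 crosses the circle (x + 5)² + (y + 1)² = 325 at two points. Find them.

From the line, y = −3x − 1. Substituting:
10x² + 10x − 300 = 0  ⟹  x² + x − 30 = 0
x = 5 or x = −6, giving (5, −16) and (−6, 17).

(−6, 17) and (5, −16)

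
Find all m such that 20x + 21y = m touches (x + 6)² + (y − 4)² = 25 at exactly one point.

For a tangent, require d(centre, line) = r = 5.
|20·(−6) + 21·4 − m| / √841 = 5
|m − (−36)| = 5·29, so m = 109 or m = −181.

m = −181 or m = 109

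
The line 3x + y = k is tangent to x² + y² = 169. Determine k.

k = ±13√10

For a tangent, require d(centre, line) = r = 13.
|3·0 + 1·0 − k| / √10 = 13
|k| = 13√10.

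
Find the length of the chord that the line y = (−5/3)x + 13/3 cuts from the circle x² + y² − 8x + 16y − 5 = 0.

Centre (4, −8), r² = 85. Perpendicular distance d from centre to line = |−17| / √34 = 17/√34.
Half the chord is √(r² − d²) = √(153/2), so the full chord is 3√34.

3√34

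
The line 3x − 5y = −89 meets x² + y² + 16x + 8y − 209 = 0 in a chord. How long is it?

From the line, y = (89 + 3x)/5. Substituting:
34x² + 1054x + 6256 = 0  ⟹  x² + 31x + 184 = 0
x = −8 or x = −23, giving (−8, 13) and (−23, 4).
Chord length = distance between (−8, 13) and (−23, 4) = √306 = 3√34.

3√34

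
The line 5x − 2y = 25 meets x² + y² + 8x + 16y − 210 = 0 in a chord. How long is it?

6√29

The distance from (−4, −8) to the line is 29/√29, and r² = 290.
Chord = 2√(r² − d²) = 2·√(261) = 6√29.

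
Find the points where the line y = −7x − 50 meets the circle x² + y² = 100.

(−8, 6) and (−6, −8)

Express y = −7x − 50 and substitute into the circle:
50x² + 700x + 2400 = 0  ⟹  x² + 14x + 48 = 0
x = −6 or x = −8, giving (−6, −8) and (−8, 6).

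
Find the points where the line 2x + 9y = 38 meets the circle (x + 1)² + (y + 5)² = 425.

Express y = (38 − 2x)/9 and substitute into the circle:
85x² − 170x − 27455 = 0  ⟹  x² − 2x − 323 = 0
x = 19 or x = −17, giving (19, 0) and (−17, 8).

(−17, 8) and (19, 0)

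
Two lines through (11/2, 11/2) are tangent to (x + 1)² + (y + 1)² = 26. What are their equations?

Let a tangent through (11/2, 11/2) have slope m. Its distance from (−1, −1) must equal √26:
(−13/2m − (−13/2))² = 26(m² + 1)
5m² − 26m + 5 = 0, so m = 5 or m = 1/5.
Through (11/2, 11/2) these give 5x − y = 22 and x − 5y = −22.

5x − y = 22 and x − 5y = −22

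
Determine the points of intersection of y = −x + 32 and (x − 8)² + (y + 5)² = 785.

(9, 23) and (36, −4)

Express y = −x + 32 and substitute into the circle:
2x² − 90x + 648 = 0  ⟹  x² − 45x + 324 = 0
x = 36 or x = 9, giving (36, −4) and (9, 23).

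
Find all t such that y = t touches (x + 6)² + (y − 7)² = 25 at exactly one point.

For a tangent, require d(centre, line) = r = 5.
|0·(−6) + 1·7 − t| / √1 = 5
|t − (7)| = 5, so t = 12 or t = 2.

t = 2 or t = 12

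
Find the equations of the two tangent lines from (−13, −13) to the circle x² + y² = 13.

2x − 3y = 13 and 3x − 2y = −13

Write the tangent as mx − y + (−13 − m·(−13)) = 0 and set its distance from the centre to √13:
[m·(13) − (13)]² = 13(m² + 1)
6m² − 13m + 6 = 0, so m = 2/3 or m = 3/2.
Through (−13, −13) these give 2x − 3y = 13 and 3x − 2y = −13.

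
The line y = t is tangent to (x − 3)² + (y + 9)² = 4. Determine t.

The line touches the circle iff its distance from (3, −9) is 2:
|0·3 + 1·(−9) − t| / √1 = 2
|t − (−9)| = 2, so t = −7 or t = −11.

t = −11 or t = −7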